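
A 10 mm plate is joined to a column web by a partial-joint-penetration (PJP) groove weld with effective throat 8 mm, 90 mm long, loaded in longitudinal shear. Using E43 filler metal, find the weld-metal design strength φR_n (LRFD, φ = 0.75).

E43XX → F_EXX = 430 MPa.
Effective throat (given) t_e = 8 mm.
A_we = 8 × 90 = 720 mm².
F_nw = 0.6 F_EXX = 258 MPa.
φR_n = 0.75 × 258 × 720 × 10⁻³ = 139.3 kN.

φR_n ≈ 139 kN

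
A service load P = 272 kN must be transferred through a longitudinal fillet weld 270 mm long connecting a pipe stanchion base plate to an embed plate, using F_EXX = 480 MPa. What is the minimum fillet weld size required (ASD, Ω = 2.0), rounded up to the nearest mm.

w = 10 mm

Total weld length L = 270 mm.
Required throat t_e = P × Ω / (0.6 F_EXX × L) = 272 × 2.0 / (0.6 × 480 × 270 × 10⁻³) = 6.996 mm.
Required leg w = t_e / 0.707 = 9.895 mm → use 10 mm.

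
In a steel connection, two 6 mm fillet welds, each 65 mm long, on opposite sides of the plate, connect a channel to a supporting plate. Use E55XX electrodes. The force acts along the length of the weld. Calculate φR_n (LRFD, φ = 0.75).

φR_n ≈ 136 kN

E55XX → F_EXX = 550 MPa.
Effective throat t_e = 0.707 × 6 = 4.242 mm.
Total length L = 130 mm; A_we = 4.242 × 130 = 551.5 mm².
F_nw = 0.6 F_EXX = 0.6 × 550 = 330 MPa.
φR_n = 0.75 × 330 × 551.5 × 10⁻³ = 136.5 kN.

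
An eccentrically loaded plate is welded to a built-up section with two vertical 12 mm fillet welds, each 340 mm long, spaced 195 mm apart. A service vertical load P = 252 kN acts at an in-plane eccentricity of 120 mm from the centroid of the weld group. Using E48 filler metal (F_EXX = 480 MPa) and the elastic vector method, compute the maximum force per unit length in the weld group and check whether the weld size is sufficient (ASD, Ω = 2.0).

Total weld length L_w = 680 mm. Treat welds as unit-width lines.
Polar moment about centroid: J = 2[d³/12 + d(b/2)²] = 2[340³/12 + 340×97.5²] = 13010000 mm³.
Direct shear f_v = P/L_w = 252×10³ / 680 = 370.6 N/mm (vertical).
Torsion M = P·e = 252×10³ × 120 = 30240000 N·mm.
Critical point at (x, y) = (97.5, 170) from centroid. f_tx = M·y/J = 395 N/mm; f_ty = M·x/J = 226.5 N/mm.
Resultant f_max = √[f_tx² + (f_v + f_ty)²] = √[395² + (370.6 + 226.5)²] = 715.9 N/mm.
Capacity per unit length: r_n/Ω = (1/2.0) × 0.6 × 480 × (0.707 × 12) = 1222 N/mm.
715.9 ≤ 1222 → adequate.

f_max ≈ 716 N/mm; adequate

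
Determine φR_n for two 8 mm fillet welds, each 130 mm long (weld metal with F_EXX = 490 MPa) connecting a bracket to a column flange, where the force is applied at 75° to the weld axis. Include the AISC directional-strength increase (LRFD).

φR_n ≈ 478 kN

t_e = 0.707 × 8 = 5.656 mm; A_we = 5.656 × 260 = 1471 mm².
Directional factor: 1.0 + 0.5 sin^1.5(75°) = 1.475.
F_nw = 0.6 × 490 × 1.475 = 433.6 MPa.
φR_n = 0.75 × 433.6 × 1471 × 10⁻³ = 478.2 kN.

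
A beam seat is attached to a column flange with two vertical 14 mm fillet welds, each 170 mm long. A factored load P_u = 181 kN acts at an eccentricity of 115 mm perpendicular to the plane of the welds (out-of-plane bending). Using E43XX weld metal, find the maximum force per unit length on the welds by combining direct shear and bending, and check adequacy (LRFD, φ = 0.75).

E43XX → F_EXX = 430 MPa.
L_w = 2 × 170 = 340 mm; section modulus (unit throat) S = 2 × L²/6 = 9633 mm².
Direct shear f_v = P/L_w = 181×10³/340 = 532.4 N/mm.
Moment M = P × e = 181×10³ × 115 = 20815000 N·mm; bending f_b = M/S = 2161 N/mm.
f_max = √(f_v² + f_b²) = √(532.4² + 2161²) = 2225 N/mm.
φr_n = 0.75 × 0.6 × 430 × (0.707 × 14) = 1915 N/mm → NOT adequate.

f_max ≈ 2230 N/mm; NOT adequate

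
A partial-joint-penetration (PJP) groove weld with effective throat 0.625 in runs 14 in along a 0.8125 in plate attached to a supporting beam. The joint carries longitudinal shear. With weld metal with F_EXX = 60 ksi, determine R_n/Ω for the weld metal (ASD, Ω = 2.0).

Effective throat (given) t_e = 0.625 in.
A_we = 0.625 × 14 = 8.75 in².
F_nw = 0.6 F_EXX = 36 ksi.
R_n/Ω = (36 × 8.75) / 2.0 = 157.5 kip.

R_n/Ω ≈ 158 kip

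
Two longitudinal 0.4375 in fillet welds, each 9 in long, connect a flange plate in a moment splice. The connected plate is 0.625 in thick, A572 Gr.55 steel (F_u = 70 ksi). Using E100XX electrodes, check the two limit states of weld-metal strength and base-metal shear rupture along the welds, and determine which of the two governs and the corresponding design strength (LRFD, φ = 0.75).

φR_n ≈ 251 kip (weld metal governs)

E100XX → F_EXX = 100 ksi.
t_e = 0.707 × 0.4375 = 0.3093 in; L = 18 in.
Weld metal: φR_n = 0.75 × 0.6 × 100 × 0.3093 × 18 = 250.5 kip.
Base metal (shear rupture): φR_n = 0.75 × 0.6 × 70 × 0.625 × 18 = 354.4 kip.
Governing: weld metal.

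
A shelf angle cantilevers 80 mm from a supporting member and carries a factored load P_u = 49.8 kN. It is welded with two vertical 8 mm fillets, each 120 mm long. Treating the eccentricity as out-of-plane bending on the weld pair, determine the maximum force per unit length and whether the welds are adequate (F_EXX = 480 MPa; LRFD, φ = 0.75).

f_max ≈ 856 N/mm; adequate

L_w = 2 × 120 = 240 mm; section modulus (unit throat) S = 2 × L²/6 = 4800 mm².
Direct shear f_v = P/L_w = 49.8×10³/240 = 207.5 N/mm.
Moment M = P × e = 49.8×10³ × 80 = 3984000 N·mm; bending f_b = M/S = 830 N/mm.
f_max = √(f_v² + f_b²) = √(207.5² + 830²) = 855.5 N/mm.
φr_n = 0.75 × 0.6 × 480 × (0.707 × 8) = 1222 N/mm → adequate.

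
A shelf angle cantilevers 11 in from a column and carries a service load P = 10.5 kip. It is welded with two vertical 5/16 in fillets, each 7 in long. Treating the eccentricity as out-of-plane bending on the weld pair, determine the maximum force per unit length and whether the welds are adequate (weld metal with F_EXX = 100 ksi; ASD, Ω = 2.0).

f_max ≈ 7.11 kip/in; NOT adequate

L_w = 2 × 7 = 14 in; section modulus (unit throat) S = 2 × L²/6 = 16.33 in².
Direct shear f_v = P/L_w = 10.5/14 = 0.75 kip/in.
Moment M = P × e = 10.5 × 11 = 115.5 kip·in; bending f_b = M/S = 7.071 kip/in.
f_max = √(f_v² + f_b²) = √(0.75² + 7.071²) = 7.111 kip/in.
r_n/Ω = (1/2.0) × 0.6 × 100 × (0.707 × 0.3125) = 6.628 kip/in → NOT adequate.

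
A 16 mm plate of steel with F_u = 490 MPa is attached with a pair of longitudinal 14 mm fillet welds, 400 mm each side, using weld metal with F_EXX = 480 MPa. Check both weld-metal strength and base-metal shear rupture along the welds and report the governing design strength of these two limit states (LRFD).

t_e = 0.707 × 14 = 9.898 mm; L = 800 mm.
Weld metal: φR_n = 0.75 × 0.6 × 480 × 9.898 × 800 × 10⁻³ = 1710 kN.
Base metal (shear rupture): φR_n = 0.75 × 0.6 × 490 × 16 × 800 × 10⁻³ = 2822 kN.
Governing: weld metal.

φR_n ≈ 1710 kN (weld metal governs)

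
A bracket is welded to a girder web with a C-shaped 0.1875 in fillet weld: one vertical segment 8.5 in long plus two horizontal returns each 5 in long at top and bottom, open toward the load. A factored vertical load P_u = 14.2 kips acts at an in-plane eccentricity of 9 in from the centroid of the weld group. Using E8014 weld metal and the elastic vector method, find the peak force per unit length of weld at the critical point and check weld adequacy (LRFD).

f_max ≈ 3.1 kip/in; adequate

E80XX → F_EXX = 80 ksi.
Total weld length L_w = 18.5 in. Treat welds as unit-width lines.
Centroid: x̄ = 2×5×2.5 / 18.5 = 1.351 in from the vertical weld.
Polar moment about centroid: J = I_x + I_y = [8.5³/12 + 2×5×4.25²] + [8.5×1.351² + 2(5³/12 + 5×1.149²)] = 281.4 in³.
Direct shear f_v = P/L_w = 14.2 / 18.5 = 0.7676 kip/in (vertical).
Torsion M = P·e = 14.2 × 9 = 127.8 kip·in.
Critical point at (x, y) = (3.649, 4.25) from centroid. f_tx = M·y/J = 1.931 kip/in; f_ty = M·x/J = 1.657 kip/in.
Resultant f_max = √[f_tx² + (f_v + f_ty)²] = √[1.931² + (0.7676 + 1.657)²] = 3.1 kip/in.
Capacity per unit length: φr_n = 0.75 × 0.6 × 80 × (0.707 × 0.1875) = 4.772 kip/in.
3.1 ≤ 4.772 → adequate.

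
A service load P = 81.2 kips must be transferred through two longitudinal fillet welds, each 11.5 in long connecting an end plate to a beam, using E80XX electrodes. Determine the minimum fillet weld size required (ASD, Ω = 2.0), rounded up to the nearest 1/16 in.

w = 1/4 in

E80XX → F_EXX = 80 ksi.
Total weld length L = 23 in.
Required throat t_e = P × Ω / (0.6 F_EXX × L) = 81.2 × 2.0 / (0.6 × 80 × 23) = 0.1471 in.
Required leg w = t_e / 0.707 = 0.2081 in → use 1/4 in.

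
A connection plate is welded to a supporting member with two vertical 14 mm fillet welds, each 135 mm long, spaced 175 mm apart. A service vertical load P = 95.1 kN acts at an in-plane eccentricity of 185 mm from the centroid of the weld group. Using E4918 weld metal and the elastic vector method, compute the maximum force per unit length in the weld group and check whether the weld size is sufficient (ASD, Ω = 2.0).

E49XX → F_EXX = 490 MPa.
Total weld length L_w = 270 mm. Treat welds as unit-width lines.
Polar moment about centroid: J = 2[d³/12 + d(b/2)²] = 2[135³/12 + 135×87.5²] = 2477000 mm³.
Direct shear f_v = P/L_w = 95.1×10³ / 270 = 352.2 N/mm (vertical).
Torsion M = P·e = 95.1×10³ × 185 = 17594000 N·mm.
Critical point at (x, y) = (87.5, 67.5) from centroid. f_tx = M·y/J = 479.4 N/mm; f_ty = M·x/J = 621.4 N/mm.
Resultant f_max = √[f_tx² + (f_v + f_ty)²] = √[479.4² + (352.2 + 621.4)²] = 1085 N/mm.
Capacity per unit length: r_n/Ω = (1/2.0) × 0.6 × 490 × (0.707 × 14) = 1455 N/mm.
1085 ≤ 1455 → adequate.

f_max ≈ 1090 N/mm; adequate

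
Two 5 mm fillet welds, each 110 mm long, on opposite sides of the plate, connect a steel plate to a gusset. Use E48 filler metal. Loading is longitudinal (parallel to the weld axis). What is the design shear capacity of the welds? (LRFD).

E48XX → F_EXX = 480 MPa.
Effective throat t_e = 0.707 × 5 = 3.535 mm.
Total length L = 220 mm; A_we = 3.535 × 220 = 777.7 mm².
F_nw = 0.6 F_EXX = 0.6 × 480 = 288 MPa.
φR_n = 0.75 × 288 × 777.7 × 10⁻³ = 168 kN.

φR_n ≈ 168 kN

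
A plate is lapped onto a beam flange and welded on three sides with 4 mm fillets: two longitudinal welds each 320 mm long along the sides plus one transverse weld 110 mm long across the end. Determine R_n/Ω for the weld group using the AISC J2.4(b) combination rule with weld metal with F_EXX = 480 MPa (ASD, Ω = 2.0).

t_e = 0.707 × 4 = 2.828 mm.
R_nwl = 0.6 × 480 × 2.828 × 640 × 10⁻³ = 521.3 kN (longitudinal, 2 welds).
R_nwt = 0.6 × 480 × 2.828 × 110 × 10⁻³ = 89.59 kN (transverse, base value).
(i) R_nwl + R_nwt = 610.8 kN; (ii) 0.85 R_nwl + 1.5 R_nwt = 577.5 kN.
R_n = max = 610.8 kN [governs: (i)]; R_n/Ω = 305.4 kN.

R_n/Ω ≈ 305 kN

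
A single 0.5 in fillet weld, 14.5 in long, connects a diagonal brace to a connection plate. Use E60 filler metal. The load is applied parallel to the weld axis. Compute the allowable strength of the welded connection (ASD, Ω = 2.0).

R_n/Ω ≈ 92.3 kips

E60XX → F_EXX = 60 ksi.
Effective throat t_e = 0.707 × 0.5 = 0.3535 in.
Total length L = 14.5 in; A_we = 0.3535 × 14.5 = 5.126 in².
F_nw = 0.6 F_EXX = 0.6 × 60 = 36 ksi.
R_n = 36 × 5.126 = 184.5 kips; R_n/Ω = 184.5/2.0 = 92.26 kips.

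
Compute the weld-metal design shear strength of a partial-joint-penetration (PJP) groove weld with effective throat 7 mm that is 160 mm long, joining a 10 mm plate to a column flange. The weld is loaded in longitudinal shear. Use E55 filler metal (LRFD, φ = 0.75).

E55XX → F_EXX = 550 MPa.
Effective throat (given) t_e = 7 mm.
A_we = 7 × 160 = 1120 mm².
F_nw = 0.6 F_EXX = 330 MPa.
φR_n = 0.75 × 330 × 1120 × 10⁻³ = 277.2 kN.

φR_n ≈ 277 kN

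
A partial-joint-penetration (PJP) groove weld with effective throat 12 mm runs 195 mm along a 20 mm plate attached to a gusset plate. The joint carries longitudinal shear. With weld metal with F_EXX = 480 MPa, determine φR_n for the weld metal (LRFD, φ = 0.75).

φR_n ≈ 505 kN

Effective throat (given) t_e = 12 mm.
A_we = 12 × 195 = 2340 mm².
F_nw = 0.6 F_EXX = 288 MPa.
φR_n = 0.75 × 288 × 2340 × 10⁻³ = 505.4 kN.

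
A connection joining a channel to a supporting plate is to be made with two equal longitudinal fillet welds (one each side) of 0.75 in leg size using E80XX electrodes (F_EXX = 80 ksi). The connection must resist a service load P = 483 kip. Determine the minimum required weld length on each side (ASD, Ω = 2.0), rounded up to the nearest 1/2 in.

Throat t_e = 0.707 × 0.75 = 0.5302 in.
r_n/Ω = (0.6 × 80 × 0.5302) / 2.0 = 12.73 kip/in.
L_req = P / (r_n/Ω) = 483 / 12.73 = 37.95 in total.
Per side: 37.95 / 2 = 18.98 in.
Round up → use L = 19 in on each side.

L = 19 in on each side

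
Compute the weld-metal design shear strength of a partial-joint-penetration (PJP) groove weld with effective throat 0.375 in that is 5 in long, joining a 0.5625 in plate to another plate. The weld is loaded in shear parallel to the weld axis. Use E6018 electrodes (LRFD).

φR_n ≈ 50.6 kip

E60XX → F_EXX = 60 ksi.
Effective throat (given) t_e = 0.375 in.
A_we = 0.375 × 5 = 1.875 in².
F_nw = 0.6 F_EXX = 36 ksi.
φR_n = 0.75 × 36 × 1.875 = 50.62 kip.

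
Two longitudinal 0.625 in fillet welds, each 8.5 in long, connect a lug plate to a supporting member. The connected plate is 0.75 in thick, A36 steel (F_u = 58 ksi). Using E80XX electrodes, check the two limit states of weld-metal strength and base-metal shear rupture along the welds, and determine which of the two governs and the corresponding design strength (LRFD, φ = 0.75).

E80XX → F_EXX = 80 ksi.
t_e = 0.707 × 0.625 = 0.4419 in; L = 17 in.
Weld metal: φR_n = 0.75 × 0.6 × 80 × 0.4419 × 17 = 270.4 kips.
Base metal (shear rupture): φR_n = 0.75 × 0.6 × 58 × 0.75 × 17 = 332.8 kips.
Governing: weld metal.

φR_n ≈ 270 kips (weld metal governs)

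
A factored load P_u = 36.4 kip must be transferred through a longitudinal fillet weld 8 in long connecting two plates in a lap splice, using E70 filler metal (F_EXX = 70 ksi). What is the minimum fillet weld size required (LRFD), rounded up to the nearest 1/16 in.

Total weld length L = 8 in.
Required throat t_e = P_u / (φ × 0.6 F_EXX × L) = 36.4 / (0.75 × 0.6 × 70 × 8) = 0.1444 in.
Required leg w = t_e / 0.707 = 0.2043 in → use 1/4 in.

w = 1/4 in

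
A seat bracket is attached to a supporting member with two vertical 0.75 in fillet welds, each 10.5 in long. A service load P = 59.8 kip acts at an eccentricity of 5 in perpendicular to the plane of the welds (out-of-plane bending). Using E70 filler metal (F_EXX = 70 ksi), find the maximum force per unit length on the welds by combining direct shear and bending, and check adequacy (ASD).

L_w = 2 × 10.5 = 21 in; section modulus (unit throat) S = 2 × L²/6 = 36.75 in².
Direct shear f_v = P/L_w = 59.8/21 = 2.848 kip/in.
Moment M = P × e = 59.8 × 5 = 299 kip·in; bending f_b = M/S = 8.136 kip/in.
f_max = √(f_v² + f_b²) = √(2.848² + 8.136²) = 8.62 kip/in.
r_n/Ω = (1/2.0) × 0.6 × 70 × (0.707 × 0.75) = 11.14 kip/in → adequate.

f_max ≈ 8.62 kip/in; adequate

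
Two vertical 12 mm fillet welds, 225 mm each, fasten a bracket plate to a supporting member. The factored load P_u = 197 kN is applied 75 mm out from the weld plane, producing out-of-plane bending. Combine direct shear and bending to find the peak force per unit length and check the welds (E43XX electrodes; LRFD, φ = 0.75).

f_max ≈ 979 N/mm; adequate

E43XX → F_EXX = 430 MPa.
L_w = 2 × 225 = 450 mm; section modulus (unit throat) S = 2 × L²/6 = 16880 mm².
Direct shear f_v = P/L_w = 197×10³/450 = 437.8 N/mm.
Moment M = P × e = 197×10³ × 75 = 14775000 N·mm; bending f_b = M/S = 875.6 N/mm.
f_max = √(f_v² + f_b²) = √(437.8² + 875.6²) = 978.9 N/mm.
φr_n = 0.75 × 0.6 × 430 × (0.707 × 12) = 1642 N/mm → adequate.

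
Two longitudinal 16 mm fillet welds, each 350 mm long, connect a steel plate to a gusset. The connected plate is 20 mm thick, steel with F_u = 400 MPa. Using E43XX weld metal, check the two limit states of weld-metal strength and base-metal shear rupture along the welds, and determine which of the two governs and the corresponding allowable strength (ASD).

R_n/Ω ≈ 1020 kN (weld metal governs)

E43XX → F_EXX = 430 MPa.
t_e = 0.707 × 16 = 11.31 mm; L = 700 mm.
Weld metal: R_n/Ω = (1/2.0) × 0.6 × 430 × 11.31 × 700 × 10⁻³ = 1021 kN.
Base metal (shear rupture): R_n/Ω = (1/2.0) × 0.6 × 400 × 20 × 700 × 10⁻³ = 1680 kN.
Governing: weld metal.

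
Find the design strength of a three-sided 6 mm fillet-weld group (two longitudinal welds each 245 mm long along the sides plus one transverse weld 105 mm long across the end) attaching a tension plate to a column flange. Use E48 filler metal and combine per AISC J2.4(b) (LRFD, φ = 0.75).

φR_n ≈ 545 kN

E48XX → F_EXX = 480 MPa.
t_e = 0.707 × 6 = 4.242 mm.
R_nwl = 0.6 × 480 × 4.242 × 490 × 10⁻³ = 598.6 kN (longitudinal, 2 welds).
R_nwt = 0.6 × 480 × 4.242 × 105 × 10⁻³ = 128.3 kN (transverse, base value).
(i) R_nwl + R_nwt = 726.9 kN; (ii) 0.85 R_nwl + 1.5 R_nwt = 701.3 kN.
R_n = max = 726.9 kN [governs: (i)]; φR_n = 545.2 kN.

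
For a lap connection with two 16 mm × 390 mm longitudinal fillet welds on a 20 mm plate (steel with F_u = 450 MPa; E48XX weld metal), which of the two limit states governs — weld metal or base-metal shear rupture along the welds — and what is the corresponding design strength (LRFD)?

φR_n ≈ 1910 kN (weld metal governs)

E48XX → F_EXX = 480 MPa.
t_e = 0.707 × 16 = 11.31 mm; L = 780 mm.
Weld metal: φR_n = 0.75 × 0.6 × 480 × 11.31 × 780 × 10⁻³ = 1906 kN.
Base metal (shear rupture): φR_n = 0.75 × 0.6 × 450 × 20 × 780 × 10⁻³ = 3159 kN.
Governing: weld metal.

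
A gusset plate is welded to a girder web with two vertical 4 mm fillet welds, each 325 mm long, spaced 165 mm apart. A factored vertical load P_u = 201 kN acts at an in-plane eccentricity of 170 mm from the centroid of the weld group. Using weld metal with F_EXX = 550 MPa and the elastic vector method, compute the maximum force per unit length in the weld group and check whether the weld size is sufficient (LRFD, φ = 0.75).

Total weld length L_w = 650 mm. Treat welds as unit-width lines.
Polar moment about centroid: J = 2[d³/12 + d(b/2)²] = 2[325³/12 + 325×82.5²] = 10150000 mm³.
Direct shear f_v = P/L_w = 201×10³ / 650 = 309.2 N/mm (vertical).
Torsion M = P·e = 201×10³ × 170 = 34170000 N·mm.
Critical point at (x, y) = (82.5, 162.5) from centroid. f_tx = M·y/J = 547.3 N/mm; f_ty = M·x/J = 277.9 N/mm.
Resultant f_max = √[f_tx² + (f_v + f_ty)²] = √[547.3² + (309.2 + 277.9)²] = 802.6 N/mm.
Capacity per unit length: φr_n = 0.75 × 0.6 × 550 × (0.707 × 4) = 699.9 N/mm.
802.6 > 699.9 → NOT adequate.

f_max ≈ 803 N/mm; NOT adequate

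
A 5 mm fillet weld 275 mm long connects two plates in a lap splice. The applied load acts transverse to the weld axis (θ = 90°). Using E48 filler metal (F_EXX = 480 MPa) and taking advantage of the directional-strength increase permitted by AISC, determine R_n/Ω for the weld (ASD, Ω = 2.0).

t_e = 0.707 × 5 = 3.535 mm; A_we = 3.535 × 275 = 972.1 mm².
Directional factor: 1.0 + 0.5 sin^1.5(90°) = 1.5.
F_nw = 0.6 × 480 × 1.5 = 432 MPa.
R_n/Ω = (432 × 972.1) / 2.0 × 10⁻³ = 210 kN.

R_n/Ω ≈ 210 kN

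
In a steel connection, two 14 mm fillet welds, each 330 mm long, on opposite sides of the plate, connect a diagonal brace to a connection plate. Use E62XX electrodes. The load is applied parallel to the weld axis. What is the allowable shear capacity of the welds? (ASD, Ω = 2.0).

E62XX → F_EXX = 620 MPa.
Effective throat t_e = 0.707 × 14 = 9.898 mm.
Total length L = 660 mm; A_we = 9.898 × 660 = 6533 mm².
F_nw = 0.6 F_EXX = 0.6 × 620 = 372 MPa.
R_n = 372 × 6533 × 10⁻³ = 2430 kN; R_n/Ω = 2430/2.0 = 1215 kN.

R_n/Ω ≈ 1220 kN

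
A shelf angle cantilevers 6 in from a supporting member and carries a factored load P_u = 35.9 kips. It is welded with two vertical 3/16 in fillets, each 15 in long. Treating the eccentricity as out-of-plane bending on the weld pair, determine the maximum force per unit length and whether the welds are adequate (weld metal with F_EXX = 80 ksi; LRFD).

L_w = 2 × 15 = 30 in; section modulus (unit throat) S = 2 × L²/6 = 75 in².
Direct shear f_v = P/L_w = 35.9/30 = 1.197 kip/in.
Moment M = P × e = 35.9 × 6 = 215.4 kip·in; bending f_b = M/S = 2.872 kip/in.
f_max = √(f_v² + f_b²) = √(1.197² + 2.872²) = 3.111 kip/in.
φr_n = 0.75 × 0.6 × 80 × (0.707 × 0.1875) = 4.772 kip/in → adequate.

f_max ≈ 3.11 kip/in; adequate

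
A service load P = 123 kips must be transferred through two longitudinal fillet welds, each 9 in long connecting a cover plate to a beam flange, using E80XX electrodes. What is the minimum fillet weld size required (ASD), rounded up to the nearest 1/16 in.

E80XX → F_EXX = 80 ksi.
Total weld length L = 18 in.
Required throat t_e = P × Ω / (0.6 F_EXX × L) = 123 × 2.0 / (0.6 × 80 × 18) = 0.2847 in.
Required leg w = t_e / 0.707 = 0.4027 in → use 7/16 in.

w = 7/16 in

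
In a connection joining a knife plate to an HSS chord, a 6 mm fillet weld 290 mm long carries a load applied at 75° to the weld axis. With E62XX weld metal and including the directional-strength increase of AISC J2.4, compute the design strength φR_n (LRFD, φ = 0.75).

E62XX → F_EXX = 620 MPa.
t_e = 0.707 × 6 = 4.242 mm; A_we = 4.242 × 290 = 1230 mm².
Directional factor: 1.0 + 0.5 sin^1.5(75°) = 1.475.
F_nw = 0.6 × 620 × 1.475 = 548.6 MPa.
φR_n = 0.75 × 548.6 × 1230 × 10⁻³ = 506.1 kN.

φR_n ≈ 506 kN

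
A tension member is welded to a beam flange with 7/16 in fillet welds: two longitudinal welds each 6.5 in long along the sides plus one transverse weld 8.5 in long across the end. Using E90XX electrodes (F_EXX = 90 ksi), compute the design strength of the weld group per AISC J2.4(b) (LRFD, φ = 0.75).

t_e = 0.707 × 0.4375 = 0.3093 in.
R_nwl = 0.6 × 90 × 0.3093 × 13 = 217.1 kip (longitudinal, 2 welds).
R_nwt = 0.6 × 90 × 0.3093 × 8.5 = 142 kip (transverse, base value).
(i) R_nwl + R_nwt = 359.1 kip; (ii) 0.85 R_nwl + 1.5 R_nwt = 397.5 kip.
R_n = max = 397.5 kip [governs: (ii)]; φR_n = 298.1 kip.

φR_n ≈ 298 kip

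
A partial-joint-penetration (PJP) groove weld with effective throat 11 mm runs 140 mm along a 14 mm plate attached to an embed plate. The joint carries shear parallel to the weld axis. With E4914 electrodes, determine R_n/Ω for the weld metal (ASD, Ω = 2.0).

R_n/Ω ≈ 226 kN

E49XX → F_EXX = 490 MPa.
Effective throat (given) t_e = 11 mm.
A_we = 11 × 140 = 1540 mm².
F_nw = 0.6 F_EXX = 294 MPa.
R_n/Ω = (294 × 1540) / 2.0 × 10⁻³ = 226.4 kN.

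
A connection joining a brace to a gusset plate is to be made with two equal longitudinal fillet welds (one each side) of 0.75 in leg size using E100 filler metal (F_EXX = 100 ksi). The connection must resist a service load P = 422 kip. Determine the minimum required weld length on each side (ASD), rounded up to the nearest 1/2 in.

Throat t_e = 0.707 × 0.75 = 0.5302 in.
r_n/Ω = (0.6 × 100 × 0.5302) / 2.0 = 15.91 kip/in.
L_req = P / (r_n/Ω) = 422 / 15.91 = 26.53 in total.
Per side: 26.53 / 2 = 13.26 in.
Round up → use L = 13.5 in on each side.

L = 13.5 in on each side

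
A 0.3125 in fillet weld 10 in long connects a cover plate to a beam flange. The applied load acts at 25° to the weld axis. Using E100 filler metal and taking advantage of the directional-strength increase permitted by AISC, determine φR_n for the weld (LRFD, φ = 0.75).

φR_n ≈ 113 kips

E100XX → F_EXX = 100 ksi.
t_e = 0.707 × 0.3125 = 0.2209 in; A_we = 0.2209 × 10 = 2.209 in².
Directional factor: 1.0 + 0.5 sin^1.5(25°) = 1.137.
F_nw = 0.6 × 100 × 1.137 = 68.24 ksi.
φR_n = 0.75 × 68.24 × 2.209 = 113.1 kips.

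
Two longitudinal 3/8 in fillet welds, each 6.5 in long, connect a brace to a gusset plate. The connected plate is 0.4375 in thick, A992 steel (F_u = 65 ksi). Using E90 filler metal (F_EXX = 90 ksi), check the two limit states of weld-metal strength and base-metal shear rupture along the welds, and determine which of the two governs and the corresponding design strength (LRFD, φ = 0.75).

φR_n ≈ 140 kips (weld metal governs)

t_e = 0.707 × 0.375 = 0.2651 in; L = 13 in.
Weld metal: φR_n = 0.75 × 0.6 × 90 × 0.2651 × 13 = 139.6 kips.
Base metal (shear rupture): φR_n = 0.75 × 0.6 × 65 × 0.4375 × 13 = 166.4 kips.
Governing: weld metal.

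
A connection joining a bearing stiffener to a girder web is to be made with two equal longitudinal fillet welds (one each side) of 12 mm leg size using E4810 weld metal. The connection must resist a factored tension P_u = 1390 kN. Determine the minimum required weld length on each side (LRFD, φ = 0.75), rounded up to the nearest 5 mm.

L = 380 mm on each side

E48XX → F_EXX = 480 MPa.
Throat t_e = 0.707 × 12 = 8.484 mm.
φr_n = 0.75 × 0.6 × 480 × 8.484 × 10⁻³ = 1.833 kN/mm.
L_req = P_u / φr_n = 1390 / 1.833 = 758.5 mm total.
Per side: 758.5 / 2 = 379.3 mm.
Round up → use L = 380 mm on each side.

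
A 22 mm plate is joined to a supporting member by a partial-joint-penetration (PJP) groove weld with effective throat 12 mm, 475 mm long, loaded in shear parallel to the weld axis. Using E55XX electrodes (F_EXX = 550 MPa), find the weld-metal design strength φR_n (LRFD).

φR_n ≈ 1410 kN

Effective throat (given) t_e = 12 mm.
A_we = 12 × 475 = 5700 mm².
F_nw = 0.6 F_EXX = 330 MPa.
φR_n = 0.75 × 330 × 5700 × 10⁻³ = 1411 kN.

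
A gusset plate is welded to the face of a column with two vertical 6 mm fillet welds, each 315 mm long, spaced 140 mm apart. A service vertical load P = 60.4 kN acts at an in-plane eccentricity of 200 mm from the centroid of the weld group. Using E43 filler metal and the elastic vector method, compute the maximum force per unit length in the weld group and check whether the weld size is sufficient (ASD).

E43XX → F_EXX = 430 MPa.
Total weld length L_w = 630 mm. Treat welds as unit-width lines.
Polar moment about centroid: J = 2[d³/12 + d(b/2)²] = 2[315³/12 + 315×70²] = 8296000 mm³.
Direct shear f_v = P/L_w = 60.4×10³ / 630 = 95.87 N/mm (vertical).
Torsion M = P·e = 60.4×10³ × 200 = 12080000 N·mm.
Critical point at (x, y) = (70, 157.5) from centroid. f_tx = M·y/J = 229.3 N/mm; f_ty = M·x/J = 101.9 N/mm.
Resultant f_max = √[f_tx² + (f_v + f_ty)²] = √[229.3² + (95.87 + 101.9)²] = 302.8 N/mm.
Capacity per unit length: r_n/Ω = (1/2.0) × 0.6 × 430 × (0.707 × 6) = 547.2 N/mm.
302.8 ≤ 547.2 → adequate.

f_max ≈ 303 N/mm; adequate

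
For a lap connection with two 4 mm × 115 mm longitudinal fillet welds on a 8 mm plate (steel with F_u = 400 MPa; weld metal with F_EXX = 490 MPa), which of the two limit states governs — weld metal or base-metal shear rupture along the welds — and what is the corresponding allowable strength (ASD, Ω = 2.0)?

t_e = 0.707 × 4 = 2.828 mm; L = 230 mm.
Weld metal: R_n/Ω = (1/2.0) × 0.6 × 490 × 2.828 × 230 × 10⁻³ = 95.61 kN.
Base metal (shear rupture): R_n/Ω = (1/2.0) × 0.6 × 400 × 8 × 230 × 10⁻³ = 220.8 kN.
Governing: weld metal.

R_n/Ω ≈ 95.6 kN (weld metal governs)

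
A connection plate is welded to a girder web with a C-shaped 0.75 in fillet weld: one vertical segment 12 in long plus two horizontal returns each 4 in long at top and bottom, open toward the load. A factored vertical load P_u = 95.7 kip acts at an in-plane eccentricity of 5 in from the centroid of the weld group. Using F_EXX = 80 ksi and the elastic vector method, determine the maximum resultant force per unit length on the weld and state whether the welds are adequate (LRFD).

f_max ≈ 10.2 kip/in; adequate

Total weld length L_w = 20 in. Treat welds as unit-width lines.
Centroid: x̄ = 2×4×2 / 20 = 0.8 in from the vertical weld.
Polar moment about centroid: J = I_x + I_y = [12³/12 + 2×4×6²] + [12×0.8² + 2(4³/12 + 4×1.2²)] = 461.9 in³.
Direct shear f_v = P/L_w = 95.7 / 20 = 4.785 kip/in (vertical).
Torsion M = P·e = 95.7 × 5 = 478.5 kip·in.
Critical point at (x, y) = (3.2, 6) from centroid. f_tx = M·y/J = 6.216 kip/in; f_ty = M·x/J = 3.315 kip/in.
Resultant f_max = √[f_tx² + (f_v + f_ty)²] = √[6.216² + (4.785 + 3.315)²] = 10.21 kip/in.
Capacity per unit length: φr_n = 0.75 × 0.6 × 80 × (0.707 × 0.75) = 19.09 kip/in.
10.21 ≤ 19.09 → adequate.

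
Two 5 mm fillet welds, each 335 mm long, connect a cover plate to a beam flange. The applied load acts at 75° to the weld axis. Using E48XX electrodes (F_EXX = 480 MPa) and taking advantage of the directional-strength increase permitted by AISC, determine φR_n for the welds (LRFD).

t_e = 0.707 × 5 = 3.535 mm; A_we = 3.535 × 670 = 2368 mm².
Directional factor: 1.0 + 0.5 sin^1.5(75°) = 1.475.
F_nw = 0.6 × 480 × 1.475 = 424.7 MPa.
φR_n = 0.75 × 424.7 × 2368 × 10⁻³ = 754.4 kN.

φR_n ≈ 754 kN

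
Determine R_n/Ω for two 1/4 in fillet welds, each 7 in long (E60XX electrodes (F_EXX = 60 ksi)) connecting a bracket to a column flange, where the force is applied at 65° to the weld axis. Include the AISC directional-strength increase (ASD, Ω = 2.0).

R_n/Ω ≈ 63.8 kips

t_e = 0.707 × 0.25 = 0.1767 in; A_we = 0.1767 × 14 = 2.474 in².
Directional factor: 1.0 + 0.5 sin^1.5(65°) = 1.431.
F_nw = 0.6 × 60 × 1.431 = 51.53 ksi.
R_n/Ω = (51.53 × 2.474) / 2.0 = 63.76 kips.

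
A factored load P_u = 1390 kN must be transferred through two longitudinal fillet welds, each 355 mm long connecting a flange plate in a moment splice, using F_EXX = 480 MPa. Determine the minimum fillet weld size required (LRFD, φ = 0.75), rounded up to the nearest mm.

w = 13 mm

Total weld length L = 710 mm.
Required throat t_e = P_u / (φ × 0.6 F_EXX × L) = 1390 / (0.75 × 0.6 × 480 × 710 × 10⁻³) = 9.064 mm.
Required leg w = t_e / 0.707 = 12.82 mm → use 13 mm.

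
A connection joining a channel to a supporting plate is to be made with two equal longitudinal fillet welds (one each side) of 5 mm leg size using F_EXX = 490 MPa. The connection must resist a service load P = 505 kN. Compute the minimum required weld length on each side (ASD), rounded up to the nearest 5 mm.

Throat t_e = 0.707 × 5 = 3.535 mm.
r_n/Ω = (0.6 × 490 × 3.535) / 2.0 = 519.6 N/mm = 0.5196 kN/mm.
L_req = P / (r_n/Ω) = 505 / 0.5196 = 971.8 mm total.
Per side: 971.8 / 2 = 485.9 mm.
Round up → use L = 490 mm on each side.

L = 490 mm on each side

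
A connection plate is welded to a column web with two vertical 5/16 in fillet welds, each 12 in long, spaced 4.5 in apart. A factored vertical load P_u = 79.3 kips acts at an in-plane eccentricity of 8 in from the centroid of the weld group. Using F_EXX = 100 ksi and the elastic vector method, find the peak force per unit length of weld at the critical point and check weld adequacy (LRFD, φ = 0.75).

Total weld length L_w = 24 in. Treat welds as unit-width lines.
Polar moment about centroid: J = 2[d³/12 + d(b/2)²] = 2[12³/12 + 12×2.25²] = 409.5 in³.
Direct shear f_v = P/L_w = 79.3 / 24 = 3.304 kip/in (vertical).
Torsion M = P·e = 79.3 × 8 = 634.4 kip·in.
Critical point at (x, y) = (2.25, 6) from centroid. f_tx = M·y/J = 9.295 kip/in; f_ty = M·x/J = 3.486 kip/in.
Resultant f_max = √[f_tx² + (f_v + f_ty)²] = √[9.295² + (3.304 + 3.486)²] = 11.51 kip/in.
Capacity per unit length: φr_n = 0.75 × 0.6 × 100 × (0.707 × 0.3125) = 9.942 kip/in.
11.51 > 9.942 → NOT adequate.

f_max ≈ 11.5 kip/in; NOT adequate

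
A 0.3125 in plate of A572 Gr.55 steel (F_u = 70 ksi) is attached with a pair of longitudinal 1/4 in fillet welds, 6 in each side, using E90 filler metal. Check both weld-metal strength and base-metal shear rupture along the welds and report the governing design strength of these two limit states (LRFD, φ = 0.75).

E90XX → F_EXX = 90 ksi.
t_e = 0.707 × 0.25 = 0.1767 in; L = 12 in.
Weld metal: φR_n = 0.75 × 0.6 × 90 × 0.1767 × 12 = 85.9 kip.
Base metal (shear rupture): φR_n = 0.75 × 0.6 × 70 × 0.3125 × 12 = 118.1 kip.
Governing: weld metal.

φR_n ≈ 85.9 kip (weld metal governs)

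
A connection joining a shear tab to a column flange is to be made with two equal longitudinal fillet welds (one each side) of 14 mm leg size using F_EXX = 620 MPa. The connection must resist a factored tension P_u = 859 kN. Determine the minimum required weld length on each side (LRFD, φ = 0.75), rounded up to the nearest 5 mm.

L = 160 mm on each side

Throat t_e = 0.707 × 14 = 9.898 mm.
φr_n = 0.75 × 0.6 × 620 × 9.898 × 10⁻³ = 2.762 kN/mm.
L_req = P_u / φr_n = 859 / 2.762 = 311.1 mm total.
Per side: 311.1 / 2 = 155.5 mm.
Round up → use L = 160 mm on each side.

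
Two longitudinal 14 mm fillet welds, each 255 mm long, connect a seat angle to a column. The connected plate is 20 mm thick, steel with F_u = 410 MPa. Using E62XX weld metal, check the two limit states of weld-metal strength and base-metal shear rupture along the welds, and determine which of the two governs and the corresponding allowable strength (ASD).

E62XX → F_EXX = 620 MPa.
t_e = 0.707 × 14 = 9.898 mm; L = 510 mm.
Weld metal: R_n/Ω = (1/2.0) × 0.6 × 620 × 9.898 × 510 × 10⁻³ = 938.9 kN.
Base metal (shear rupture): R_n/Ω = (1/2.0) × 0.6 × 410 × 20 × 510 × 10⁻³ = 1255 kN.
Governing: weld metal.

R_n/Ω ≈ 939 kN (weld metal governs)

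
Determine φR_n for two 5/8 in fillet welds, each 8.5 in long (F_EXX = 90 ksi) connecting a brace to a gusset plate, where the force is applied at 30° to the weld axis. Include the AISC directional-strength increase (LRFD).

φR_n ≈ 358 kip

t_e = 0.707 × 0.625 = 0.4419 in; A_we = 0.4419 × 17 = 7.512 in².
Directional factor: 1.0 + 0.5 sin^1.5(30°) = 1.177.
F_nw = 0.6 × 90 × 1.177 = 63.55 ksi.
φR_n = 0.75 × 63.55 × 7.512 = 358 kip.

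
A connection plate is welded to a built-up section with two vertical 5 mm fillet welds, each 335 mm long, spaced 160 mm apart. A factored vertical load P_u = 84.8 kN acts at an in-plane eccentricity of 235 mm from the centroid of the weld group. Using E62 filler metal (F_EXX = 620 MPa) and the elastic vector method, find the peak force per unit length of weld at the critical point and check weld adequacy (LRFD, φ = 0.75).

f_max ≈ 421 N/mm; adequate

Total weld length L_w = 670 mm. Treat welds as unit-width lines.
Polar moment about centroid: J = 2[d³/12 + d(b/2)²] = 2[335³/12 + 335×80²] = 10550000 mm³.
Direct shear f_v = P/L_w = 84.8×10³ / 670 = 126.6 N/mm (vertical).
Torsion M = P·e = 84.8×10³ × 235 = 19928000 N·mm.
Critical point at (x, y) = (80, 167.5) from centroid. f_tx = M·y/J = 316.3 N/mm; f_ty = M·x/J = 151.1 N/mm.
Resultant f_max = √[f_tx² + (f_v + f_ty)²] = √[316.3² + (126.6 + 151.1)²] = 420.8 N/mm.
Capacity per unit length: φr_n = 0.75 × 0.6 × 620 × (0.707 × 5) = 986.3 N/mm.
420.8 ≤ 986.3 → adequate.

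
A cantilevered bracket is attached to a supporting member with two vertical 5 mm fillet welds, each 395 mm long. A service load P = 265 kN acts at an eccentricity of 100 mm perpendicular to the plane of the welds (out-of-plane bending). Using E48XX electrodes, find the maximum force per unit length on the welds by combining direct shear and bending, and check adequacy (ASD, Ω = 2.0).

E48XX → F_EXX = 480 MPa.
L_w = 2 × 395 = 790 mm; section modulus (unit throat) S = 2 × L²/6 = 52010 mm².
Direct shear f_v = P/L_w = 265×10³/790 = 335.4 N/mm.
Moment M = P × e = 265×10³ × 100 = 26500000 N·mm; bending f_b = M/S = 509.5 N/mm.
f_max = √(f_v² + f_b²) = √(335.4² + 509.5²) = 610 N/mm.
r_n/Ω = (1/2.0) × 0.6 × 480 × (0.707 × 5) = 509 N/mm → NOT adequate.

f_max ≈ 610 N/mm; NOT adequate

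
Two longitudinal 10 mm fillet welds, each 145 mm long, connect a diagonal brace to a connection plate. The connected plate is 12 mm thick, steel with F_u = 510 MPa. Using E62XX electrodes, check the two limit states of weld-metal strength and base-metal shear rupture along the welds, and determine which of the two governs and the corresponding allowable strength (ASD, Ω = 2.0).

R_n/Ω ≈ 381 kN (weld metal governs)

E62XX → F_EXX = 620 MPa.
t_e = 0.707 × 10 = 7.07 mm; L = 290 mm.
Weld metal: R_n/Ω = (1/2.0) × 0.6 × 620 × 7.07 × 290 × 10⁻³ = 381.4 kN.
Base metal (shear rupture): R_n/Ω = (1/2.0) × 0.6 × 510 × 12 × 290 × 10⁻³ = 532.4 kN.
Governing: weld metal.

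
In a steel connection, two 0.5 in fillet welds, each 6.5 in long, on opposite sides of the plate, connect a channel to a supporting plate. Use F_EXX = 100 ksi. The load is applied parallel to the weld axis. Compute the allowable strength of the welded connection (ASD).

R_n/Ω ≈ 138 kips

Effective throat t_e = 0.707 × 0.5 = 0.3535 in.
Total length L = 13 in; A_we = 0.3535 × 13 = 4.595 in².
F_nw = 0.6 F_EXX = 0.6 × 100 = 60 ksi.
R_n = 60 × 4.595 = 275.7 kips; R_n/Ω = 275.7/2.0 = 137.9 kips.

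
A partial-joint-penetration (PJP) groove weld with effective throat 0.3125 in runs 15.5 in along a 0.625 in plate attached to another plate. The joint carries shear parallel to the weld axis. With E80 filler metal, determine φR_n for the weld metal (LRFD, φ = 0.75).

E80XX → F_EXX = 80 ksi.
Effective throat (given) t_e = 0.3125 in.
A_we = 0.3125 × 15.5 = 4.844 in².
F_nw = 0.6 F_EXX = 48 ksi.
φR_n = 0.75 × 48 × 4.844 = 174.4 kip.

φR_n ≈ 174 kip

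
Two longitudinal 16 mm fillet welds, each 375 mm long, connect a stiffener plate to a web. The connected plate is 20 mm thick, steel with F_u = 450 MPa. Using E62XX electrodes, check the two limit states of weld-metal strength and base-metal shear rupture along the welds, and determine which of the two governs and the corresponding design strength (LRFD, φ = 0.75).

E62XX → F_EXX = 620 MPa.
t_e = 0.707 × 16 = 11.31 mm; L = 750 mm.
Weld metal: φR_n = 0.75 × 0.6 × 620 × 11.31 × 750 × 10⁻³ = 2367 kN.
Base metal (shear rupture): φR_n = 0.75 × 0.6 × 450 × 20 × 750 × 10⁻³ = 3038 kN.
Governing: weld metal.

φR_n ≈ 2370 kN (weld metal governs)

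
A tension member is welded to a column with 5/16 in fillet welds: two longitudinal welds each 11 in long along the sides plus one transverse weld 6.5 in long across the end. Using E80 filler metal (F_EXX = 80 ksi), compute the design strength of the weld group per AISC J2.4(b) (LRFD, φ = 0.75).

t_e = 0.707 × 0.3125 = 0.2209 in.
R_nwl = 0.6 × 80 × 0.2209 × 22 = 233.3 kips (longitudinal, 2 welds).
R_nwt = 0.6 × 80 × 0.2209 × 6.5 = 68.93 kips (transverse, base value).
(i) R_nwl + R_nwt = 302.2 kips; (ii) 0.85 R_nwl + 1.5 R_nwt = 301.7 kips.
R_n = max = 302.2 kips [governs: (i)]; φR_n = 226.7 kips.

φR_n ≈ 227 kips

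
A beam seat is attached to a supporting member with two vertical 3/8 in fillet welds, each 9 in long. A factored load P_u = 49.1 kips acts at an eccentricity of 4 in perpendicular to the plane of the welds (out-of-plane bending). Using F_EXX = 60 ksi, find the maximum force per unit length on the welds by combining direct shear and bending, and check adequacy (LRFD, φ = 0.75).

L_w = 2 × 9 = 18 in; section modulus (unit throat) S = 2 × L²/6 = 27 in².
Direct shear f_v = P/L_w = 49.1/18 = 2.728 kip/in.
Moment M = P × e = 49.1 × 4 = 196.4 kip·in; bending f_b = M/S = 7.274 kip/in.
f_max = √(f_v² + f_b²) = √(2.728² + 7.274²) = 7.769 kip/in.
φr_n = 0.75 × 0.6 × 60 × (0.707 × 0.375) = 7.158 kip/in → NOT adequate.

f_max ≈ 7.77 kip/in; NOT adequate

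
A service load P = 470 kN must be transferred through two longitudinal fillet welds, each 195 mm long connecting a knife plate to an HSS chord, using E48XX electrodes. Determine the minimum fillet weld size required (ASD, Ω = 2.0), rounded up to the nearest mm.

E48XX → F_EXX = 480 MPa.
Total weld length L = 390 mm.
Required throat t_e = P × Ω / (0.6 F_EXX × L) = 470 × 2.0 / (0.6 × 480 × 390 × 10⁻³) = 8.369 mm.
Required leg w = t_e / 0.707 = 11.84 mm → use 12 mm.

w = 12 mm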